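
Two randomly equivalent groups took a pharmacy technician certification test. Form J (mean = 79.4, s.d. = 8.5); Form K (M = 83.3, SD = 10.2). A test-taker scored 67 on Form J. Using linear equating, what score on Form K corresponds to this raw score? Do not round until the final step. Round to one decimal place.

Linear equating: y = (SD_Y/SD_X)(x − M_X) + M_Y
y = (10.2/8.5)(67 − 79.4) + 83.3
y = 1.200000 × -12.4 + 83.3 = -14.8800 + 83.3 = 68.4

68.4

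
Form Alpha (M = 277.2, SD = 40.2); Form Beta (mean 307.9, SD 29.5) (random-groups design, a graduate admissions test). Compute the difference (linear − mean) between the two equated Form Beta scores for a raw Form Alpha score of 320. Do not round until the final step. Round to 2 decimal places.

-11.39

Mean-equated: 320 + (307.9 − 277.2) = 350.70
Linear-equated: (29.5/40.2)(320 − 277.2) + 307.9 = 339.308
Difference = 339.308 − 350.70 = -11.39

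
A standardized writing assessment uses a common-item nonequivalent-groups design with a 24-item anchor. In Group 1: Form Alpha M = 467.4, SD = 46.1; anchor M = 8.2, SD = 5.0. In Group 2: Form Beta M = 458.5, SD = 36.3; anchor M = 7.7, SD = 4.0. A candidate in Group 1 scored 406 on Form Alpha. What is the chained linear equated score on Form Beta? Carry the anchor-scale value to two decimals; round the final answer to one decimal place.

402.6

Form Alpha → anchor (Group 1): v = (5.0/46.1)(406 − 467.4) + 8.2 = 1.54
anchor → Form Beta (Group 2): y = (36.3/4.0)(1.54 − 7.7) + 458.5 = 402.6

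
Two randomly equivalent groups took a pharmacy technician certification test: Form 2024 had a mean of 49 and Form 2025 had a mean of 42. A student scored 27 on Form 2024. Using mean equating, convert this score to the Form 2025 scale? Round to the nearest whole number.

20

Mean equating: y = x + (M_Y − M_X) = 27 + (42 − 49) = 20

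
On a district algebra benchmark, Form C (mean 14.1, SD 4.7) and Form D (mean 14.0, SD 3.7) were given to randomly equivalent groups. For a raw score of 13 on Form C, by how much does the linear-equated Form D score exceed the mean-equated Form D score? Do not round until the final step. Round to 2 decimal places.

0.23

Mean-equated: 13 + (14.0 − 14.1) = 12.90
Linear-equated: (3.7/4.7)(13 − 14.1) + 14.0 = 13.134
Difference = 13.134 − 12.90 = 0.23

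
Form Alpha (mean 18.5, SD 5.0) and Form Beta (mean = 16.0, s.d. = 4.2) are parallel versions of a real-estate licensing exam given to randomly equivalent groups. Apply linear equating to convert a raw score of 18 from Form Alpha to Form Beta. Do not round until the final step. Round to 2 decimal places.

15.58

Linear equating: y = (SD_Y/SD_X)(x − M_X) + M_Y
y = (4.2/5.0)(18 − 18.5) + 16.0
y = 0.840000 × -0.5 + 16.0 = -0.4200 + 16.0 = 15.58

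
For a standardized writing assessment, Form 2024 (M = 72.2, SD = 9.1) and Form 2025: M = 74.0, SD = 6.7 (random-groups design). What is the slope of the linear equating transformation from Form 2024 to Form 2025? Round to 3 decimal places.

A = SD_Y / SD_X = 6.7 / 9.1 = 0.736

0.736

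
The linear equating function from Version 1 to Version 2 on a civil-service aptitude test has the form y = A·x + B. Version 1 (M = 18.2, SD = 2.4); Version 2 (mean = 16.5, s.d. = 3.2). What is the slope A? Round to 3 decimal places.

A = SD_Y / SD_X = 3.2 / 2.4 = 1.333

1.333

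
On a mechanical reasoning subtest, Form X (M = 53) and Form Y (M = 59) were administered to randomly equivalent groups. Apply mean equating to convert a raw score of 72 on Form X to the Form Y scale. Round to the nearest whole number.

78

Mean equating: y = x + (M_Y − M_X) = 72 + (59 − 53) = 78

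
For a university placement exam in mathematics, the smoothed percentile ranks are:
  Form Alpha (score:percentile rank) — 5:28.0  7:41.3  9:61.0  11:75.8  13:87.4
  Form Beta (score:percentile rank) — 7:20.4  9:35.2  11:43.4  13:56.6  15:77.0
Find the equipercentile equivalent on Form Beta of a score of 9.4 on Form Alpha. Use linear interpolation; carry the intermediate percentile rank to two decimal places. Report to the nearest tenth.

PR of 9.4 on Form Alpha: 61.0 + (9.4 − 9)/(11 − 9) × (75.8 − 61.0) = 63.96
On Form Beta, PR 63.96 falls between score 13 (PR 56.6) and 15 (PR 77.0).
Interpolate: 13 + (63.96 − 56.6)/(77.0 − 56.6) × (15 − 13) = 13.7

13.7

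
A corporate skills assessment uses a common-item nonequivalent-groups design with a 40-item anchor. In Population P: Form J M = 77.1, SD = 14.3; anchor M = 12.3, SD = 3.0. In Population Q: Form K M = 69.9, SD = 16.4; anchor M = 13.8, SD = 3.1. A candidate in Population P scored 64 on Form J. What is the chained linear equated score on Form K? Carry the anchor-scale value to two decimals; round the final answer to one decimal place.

Form J → anchor (Population P): v = (3.0/14.3)(64 − 77.1) + 12.3 = 9.55
anchor → Form K (Population Q): y = (16.4/3.1)(9.55 − 13.8) + 69.9 = 47.4

47.4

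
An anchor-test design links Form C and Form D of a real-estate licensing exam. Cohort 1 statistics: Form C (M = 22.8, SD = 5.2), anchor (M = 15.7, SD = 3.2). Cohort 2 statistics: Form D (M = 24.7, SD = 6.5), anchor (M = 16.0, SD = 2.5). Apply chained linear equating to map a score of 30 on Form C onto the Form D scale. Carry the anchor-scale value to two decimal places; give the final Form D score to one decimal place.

Form C → anchor (Cohort 1): v = (3.2/5.2)(30 − 22.8) + 15.7 = 20.13
anchor → Form D (Cohort 2): y = (6.5/2.5)(20.13 − 16.0) + 24.7 = 35.4

35.4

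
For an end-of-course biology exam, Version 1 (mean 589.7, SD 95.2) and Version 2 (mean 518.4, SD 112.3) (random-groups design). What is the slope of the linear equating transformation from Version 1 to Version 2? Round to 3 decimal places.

A = SD_Y / SD_X = 112.3 / 95.2 = 1.180

1.180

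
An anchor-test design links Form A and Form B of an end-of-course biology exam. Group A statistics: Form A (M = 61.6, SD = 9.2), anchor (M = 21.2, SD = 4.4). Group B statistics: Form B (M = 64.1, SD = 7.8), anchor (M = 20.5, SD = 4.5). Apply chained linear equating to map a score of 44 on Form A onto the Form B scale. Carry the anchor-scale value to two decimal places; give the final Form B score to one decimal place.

50.7

Form A → anchor (Group A): v = (4.4/9.2)(44 − 61.6) + 21.2 = 12.78
anchor → Form B (Group B): y = (7.8/4.5)(12.78 − 20.5) + 64.1 = 50.7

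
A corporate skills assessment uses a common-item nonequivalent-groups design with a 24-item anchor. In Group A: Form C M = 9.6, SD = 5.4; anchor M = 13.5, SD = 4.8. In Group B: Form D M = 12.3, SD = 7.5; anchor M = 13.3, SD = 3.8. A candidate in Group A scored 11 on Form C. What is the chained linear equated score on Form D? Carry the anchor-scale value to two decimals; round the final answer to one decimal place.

15.1

Form C → anchor (Group A): v = (4.8/5.4)(11 − 9.6) + 13.5 = 14.74
anchor → Form D (Group B): y = (7.5/3.8)(14.74 − 13.3) + 12.3 = 15.1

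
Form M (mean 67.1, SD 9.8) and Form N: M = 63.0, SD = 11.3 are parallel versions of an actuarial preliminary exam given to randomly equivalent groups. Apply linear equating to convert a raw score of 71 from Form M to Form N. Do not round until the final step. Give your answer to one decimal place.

Linear equating: y = (SD_Y/SD_X)(x − M_X) + M_Y
y = (11.3/9.8)(71 − 67.1) + 63.0
y = 1.153061 × 3.9 + 63.0 = 4.4969 + 63.0 = 67.5

67.5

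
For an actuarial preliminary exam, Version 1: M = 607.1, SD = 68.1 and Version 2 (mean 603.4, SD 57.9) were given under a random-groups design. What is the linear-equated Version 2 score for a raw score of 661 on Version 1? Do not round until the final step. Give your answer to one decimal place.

649.2

Linear equating: y = (SD_Y/SD_X)(x − M_X) + M_Y
y = (57.9/68.1)(661 − 607.1) + 603.4
y = 0.850220 × 53.9 + 603.4 = 45.8269 + 603.4 = 649.2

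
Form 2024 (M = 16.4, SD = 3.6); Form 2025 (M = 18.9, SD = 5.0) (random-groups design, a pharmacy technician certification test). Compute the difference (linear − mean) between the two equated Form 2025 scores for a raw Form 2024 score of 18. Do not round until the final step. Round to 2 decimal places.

0.62

Mean-equated: 18 + (18.9 − 16.4) = 20.50
Linear-equated: (5.0/3.6)(18 − 16.4) + 18.9 = 21.122
Difference = 21.122 − 20.50 = 0.62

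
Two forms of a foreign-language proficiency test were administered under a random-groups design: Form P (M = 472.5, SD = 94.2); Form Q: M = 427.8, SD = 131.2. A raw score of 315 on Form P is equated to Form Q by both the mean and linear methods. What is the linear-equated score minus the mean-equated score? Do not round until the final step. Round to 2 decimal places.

-61.86

Mean-equated: 315 + (427.8 − 472.5) = 270.30
Linear-equated: (131.2/94.2)(315 − 472.5) + 427.8 = 208.437
Difference = 208.437 − 270.30 = -61.86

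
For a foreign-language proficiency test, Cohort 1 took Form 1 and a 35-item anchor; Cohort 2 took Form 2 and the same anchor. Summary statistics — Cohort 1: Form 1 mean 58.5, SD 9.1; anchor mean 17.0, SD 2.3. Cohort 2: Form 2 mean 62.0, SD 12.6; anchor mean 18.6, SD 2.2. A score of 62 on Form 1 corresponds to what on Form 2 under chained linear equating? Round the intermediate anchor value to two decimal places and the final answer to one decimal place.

Form 1 → anchor (Cohort 1): v = (2.3/9.1)(62 − 58.5) + 17.0 = 17.88
anchor → Form 2 (Cohort 2): y = (12.6/2.2)(17.88 − 18.6) + 62.0 = 57.9

57.9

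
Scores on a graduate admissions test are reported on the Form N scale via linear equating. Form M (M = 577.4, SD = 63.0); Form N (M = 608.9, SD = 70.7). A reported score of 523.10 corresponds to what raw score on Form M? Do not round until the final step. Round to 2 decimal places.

Invert y = (SD_Y/SD_X)(x − M_X) + M_Y:
x = (SD_X/SD_Y)(y − M_Y) + M_X = (63.0/70.7)(523.10 − 608.9) + 577.4
x = 0.891089 × -85.800 + 577.4 = 500.94

500.94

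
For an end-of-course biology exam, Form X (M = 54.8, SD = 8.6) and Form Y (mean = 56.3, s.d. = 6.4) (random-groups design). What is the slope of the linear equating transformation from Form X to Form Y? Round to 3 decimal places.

A = SD_Y / SD_X = 6.4 / 8.6 = 0.744

0.744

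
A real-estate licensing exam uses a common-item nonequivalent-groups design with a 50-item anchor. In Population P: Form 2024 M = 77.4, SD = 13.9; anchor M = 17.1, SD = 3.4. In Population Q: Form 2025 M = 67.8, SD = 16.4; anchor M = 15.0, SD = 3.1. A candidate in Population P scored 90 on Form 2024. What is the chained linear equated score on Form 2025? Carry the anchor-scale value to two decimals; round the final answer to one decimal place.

Form 2024 → anchor (Population P): v = (3.4/13.9)(90 − 77.4) + 17.1 = 20.18
anchor → Form 2025 (Population Q): y = (16.4/3.1)(20.18 − 15.0) + 67.8 = 95.2

95.2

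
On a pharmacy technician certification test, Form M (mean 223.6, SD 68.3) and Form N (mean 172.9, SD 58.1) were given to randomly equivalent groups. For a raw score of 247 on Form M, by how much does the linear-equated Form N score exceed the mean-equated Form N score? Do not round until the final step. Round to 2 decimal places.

Mean-equated: 247 + (172.9 − 223.6) = 196.30
Linear-equated: (58.1/68.3)(247 − 223.6) + 172.9 = 192.805
Difference = 192.805 − 196.30 = -3.49

-3.49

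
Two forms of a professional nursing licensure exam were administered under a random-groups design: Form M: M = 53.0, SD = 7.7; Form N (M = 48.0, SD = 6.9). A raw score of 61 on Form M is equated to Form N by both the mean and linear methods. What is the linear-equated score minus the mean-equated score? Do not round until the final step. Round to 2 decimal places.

-0.83

Mean-equated: 61 + (48.0 − 53.0) = 56.00
Linear-equated: (6.9/7.7)(61 − 53.0) + 48.0 = 55.169
Difference = 55.169 − 56.00 = -0.83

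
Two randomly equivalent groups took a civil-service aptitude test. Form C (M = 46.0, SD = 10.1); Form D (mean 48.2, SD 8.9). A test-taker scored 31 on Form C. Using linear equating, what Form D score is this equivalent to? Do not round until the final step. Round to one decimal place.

Linear equating: y = (SD_Y/SD_X)(x − M_X) + M_Y
y = (8.9/10.1)(31 − 46.0) + 48.2
y = 0.881188 × -15.0 + 48.2 = -13.2178 + 48.2 = 35.0

35.0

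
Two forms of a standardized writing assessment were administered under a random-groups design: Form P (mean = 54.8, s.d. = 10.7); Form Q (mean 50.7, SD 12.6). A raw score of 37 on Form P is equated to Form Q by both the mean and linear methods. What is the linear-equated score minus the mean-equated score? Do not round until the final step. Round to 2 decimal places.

Mean-equated: 37 + (50.7 − 54.8) = 32.90
Linear-equated: (12.6/10.7)(37 − 54.8) + 50.7 = 29.739
Difference = 29.739 − 32.90 = -3.16

-3.16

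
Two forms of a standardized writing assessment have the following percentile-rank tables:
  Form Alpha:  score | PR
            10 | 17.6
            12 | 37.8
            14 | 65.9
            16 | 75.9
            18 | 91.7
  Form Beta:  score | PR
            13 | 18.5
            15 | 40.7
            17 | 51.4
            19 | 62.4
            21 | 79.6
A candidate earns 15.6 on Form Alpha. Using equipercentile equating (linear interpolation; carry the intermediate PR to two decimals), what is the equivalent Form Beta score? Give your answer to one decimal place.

PR of 15.6 on Form Alpha: 65.9 + (15.6 − 14)/(16 − 14) × (75.9 − 65.9) = 73.90
On Form Beta, PR 73.90 falls between score 19 (PR 62.4) and 21 (PR 79.6).
Interpolate: 19 + (73.90 − 62.4)/(79.6 − 62.4) × (21 − 19) = 20.3

20.3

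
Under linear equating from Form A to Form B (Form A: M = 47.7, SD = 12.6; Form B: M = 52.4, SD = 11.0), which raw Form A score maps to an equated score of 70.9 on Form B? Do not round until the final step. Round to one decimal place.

68.9

Invert y = (SD_Y/SD_X)(x − M_X) + M_Y:
x = (SD_X/SD_Y)(y − M_Y) + M_X = (12.6/11.0)(70.9 − 52.4) + 47.7
x = 1.145455 × 18.500 + 47.7 = 68.9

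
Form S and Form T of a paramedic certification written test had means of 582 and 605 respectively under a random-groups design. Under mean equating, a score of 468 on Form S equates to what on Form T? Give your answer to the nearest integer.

Mean equating: y = x + (M_Y − M_X) = 468 + (605 − 582) = 491

491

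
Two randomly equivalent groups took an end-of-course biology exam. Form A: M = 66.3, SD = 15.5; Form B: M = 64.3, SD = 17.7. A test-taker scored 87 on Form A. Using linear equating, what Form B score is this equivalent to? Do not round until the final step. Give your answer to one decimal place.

Linear equating: y = (SD_Y/SD_X)(x − M_X) + M_Y
y = (17.7/15.5)(87 − 66.3) + 64.3
y = 1.141935 × 20.7 + 64.3 = 23.6381 + 64.3 = 87.9

87.9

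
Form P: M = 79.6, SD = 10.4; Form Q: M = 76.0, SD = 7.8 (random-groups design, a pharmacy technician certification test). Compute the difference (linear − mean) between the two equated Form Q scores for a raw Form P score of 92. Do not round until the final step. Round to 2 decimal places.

Mean-equated: 92 + (76.0 − 79.6) = 88.40
Linear-equated: (7.8/10.4)(92 − 79.6) + 76.0 = 85.300
Difference = 85.300 − 88.40 = -3.10

-3.10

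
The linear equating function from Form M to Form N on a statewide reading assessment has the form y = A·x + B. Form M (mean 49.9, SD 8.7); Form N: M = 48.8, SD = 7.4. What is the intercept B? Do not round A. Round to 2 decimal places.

A = SD_Y / SD_X = 7.4 / 8.7 = 0.850575
B = M_Y − A·M_X = 48.8 − 0.850575 × 49.9 = 6.36

6.36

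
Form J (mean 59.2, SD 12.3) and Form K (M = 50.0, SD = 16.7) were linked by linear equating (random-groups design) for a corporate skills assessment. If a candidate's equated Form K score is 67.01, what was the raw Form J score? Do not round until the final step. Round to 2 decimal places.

Invert y = (SD_Y/SD_X)(x − M_X) + M_Y:
x = (SD_X/SD_Y)(y − M_Y) + M_X = (12.3/16.7)(67.01 − 50.0) + 59.2
x = 0.736527 × 17.010 + 59.2 = 71.73

71.73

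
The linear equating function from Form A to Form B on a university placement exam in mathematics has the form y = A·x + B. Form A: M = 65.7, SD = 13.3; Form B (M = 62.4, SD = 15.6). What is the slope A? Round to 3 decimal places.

A = SD_Y / SD_X = 15.6 / 13.3 = 1.173

1.173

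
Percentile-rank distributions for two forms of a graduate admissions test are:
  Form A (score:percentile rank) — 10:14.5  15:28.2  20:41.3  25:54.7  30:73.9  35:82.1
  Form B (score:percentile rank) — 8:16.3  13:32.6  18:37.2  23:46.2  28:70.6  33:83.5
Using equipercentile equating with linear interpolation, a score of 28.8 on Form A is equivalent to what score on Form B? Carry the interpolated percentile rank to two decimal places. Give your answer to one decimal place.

27.7

PR of 28.8 on Form A: 54.7 + (28.8 − 25)/(30 − 25) × (73.9 − 54.7) = 69.29
On Form B, PR 69.29 falls between score 23 (PR 46.2) and 28 (PR 70.6).
Interpolate: 23 + (69.29 − 46.2)/(70.6 − 46.2) × (28 − 23) = 27.7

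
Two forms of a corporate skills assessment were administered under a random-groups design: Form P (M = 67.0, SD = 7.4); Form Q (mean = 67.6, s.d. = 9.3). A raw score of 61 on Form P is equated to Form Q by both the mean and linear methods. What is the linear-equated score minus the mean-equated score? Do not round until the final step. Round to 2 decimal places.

Mean-equated: 61 + (67.6 − 67.0) = 61.60
Linear-equated: (9.3/7.4)(61 − 67.0) + 67.6 = 60.059
Difference = 60.059 − 61.60 = -1.54

-1.54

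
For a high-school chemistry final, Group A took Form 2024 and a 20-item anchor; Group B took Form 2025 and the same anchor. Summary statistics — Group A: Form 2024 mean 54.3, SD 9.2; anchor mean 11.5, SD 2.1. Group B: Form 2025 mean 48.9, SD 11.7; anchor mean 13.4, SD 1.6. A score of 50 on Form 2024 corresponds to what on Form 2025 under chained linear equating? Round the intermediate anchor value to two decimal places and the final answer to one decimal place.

27.8

Form 2024 → anchor (Group A): v = (2.1/9.2)(50 − 54.3) + 11.5 = 10.52
anchor → Form 2025 (Group B): y = (11.7/1.6)(10.52 − 13.4) + 48.9 = 27.8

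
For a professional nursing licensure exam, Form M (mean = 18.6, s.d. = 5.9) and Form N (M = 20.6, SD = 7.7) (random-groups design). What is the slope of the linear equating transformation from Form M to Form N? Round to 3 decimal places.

A = SD_Y / SD_X = 7.7 / 5.9 = 1.305

1.305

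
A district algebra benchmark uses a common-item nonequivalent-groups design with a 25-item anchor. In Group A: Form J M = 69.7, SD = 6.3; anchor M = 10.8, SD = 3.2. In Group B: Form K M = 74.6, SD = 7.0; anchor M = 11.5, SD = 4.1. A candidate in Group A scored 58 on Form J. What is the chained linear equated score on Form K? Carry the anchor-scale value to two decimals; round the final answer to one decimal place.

Form J → anchor (Group A): v = (3.2/6.3)(58 − 69.7) + 10.8 = 4.86
anchor → Form K (Group B): y = (7.0/4.1)(4.86 − 11.5) + 74.6 = 63.3

63.3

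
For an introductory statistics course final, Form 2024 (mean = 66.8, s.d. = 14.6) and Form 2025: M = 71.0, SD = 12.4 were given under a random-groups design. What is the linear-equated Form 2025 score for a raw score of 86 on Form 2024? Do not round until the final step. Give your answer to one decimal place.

Linear equating: y = (SD_Y/SD_X)(x − M_X) + M_Y
y = (12.4/14.6)(86 − 66.8) + 71.0
y = 0.849315 × 19.2 + 71.0 = 16.3068 + 71.0 = 87.3

87.3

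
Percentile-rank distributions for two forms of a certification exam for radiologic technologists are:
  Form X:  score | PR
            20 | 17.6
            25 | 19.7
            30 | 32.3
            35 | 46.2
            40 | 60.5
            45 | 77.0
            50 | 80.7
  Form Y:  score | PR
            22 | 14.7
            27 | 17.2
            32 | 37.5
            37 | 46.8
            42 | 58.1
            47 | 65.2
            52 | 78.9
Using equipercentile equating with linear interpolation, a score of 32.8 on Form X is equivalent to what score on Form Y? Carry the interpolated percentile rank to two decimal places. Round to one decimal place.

33.4

PR of 32.8 on Form X: 32.3 + (32.8 − 30)/(35 − 30) × (46.2 − 32.3) = 40.08
On Form Y, PR 40.08 falls between score 32 (PR 37.5) and 37 (PR 46.8).
Interpolate: 32 + (40.08 − 37.5)/(46.8 − 37.5) × (37 − 32) = 33.4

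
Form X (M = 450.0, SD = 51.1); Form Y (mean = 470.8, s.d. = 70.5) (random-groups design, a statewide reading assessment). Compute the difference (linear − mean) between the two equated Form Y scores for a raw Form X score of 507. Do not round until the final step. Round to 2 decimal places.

21.64

Mean-equated: 507 + (470.8 − 450.0) = 527.80
Linear-equated: (70.5/51.1)(507 − 450.0) + 470.8 = 549.440
Difference = 549.440 − 527.80 = 21.64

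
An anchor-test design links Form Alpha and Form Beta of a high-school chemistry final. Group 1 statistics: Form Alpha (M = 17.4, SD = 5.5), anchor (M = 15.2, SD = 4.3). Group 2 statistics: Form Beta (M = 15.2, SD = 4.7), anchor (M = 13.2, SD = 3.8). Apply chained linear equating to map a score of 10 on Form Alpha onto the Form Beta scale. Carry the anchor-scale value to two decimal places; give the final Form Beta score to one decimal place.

Form Alpha → anchor (Group 1): v = (4.3/5.5)(10 − 17.4) + 15.2 = 9.41
anchor → Form Beta (Group 2): y = (4.7/3.8)(9.41 − 13.2) + 15.2 = 10.5

10.5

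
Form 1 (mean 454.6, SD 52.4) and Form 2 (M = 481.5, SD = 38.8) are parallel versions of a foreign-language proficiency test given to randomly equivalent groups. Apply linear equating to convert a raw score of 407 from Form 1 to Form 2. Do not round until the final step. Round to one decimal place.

446.3

Linear equating: y = (SD_Y/SD_X)(x − M_X) + M_Y
y = (38.8/52.4)(407 − 454.6) + 481.5
y = 0.740458 × -47.6 + 481.5 = -35.2458 + 481.5 = 446.3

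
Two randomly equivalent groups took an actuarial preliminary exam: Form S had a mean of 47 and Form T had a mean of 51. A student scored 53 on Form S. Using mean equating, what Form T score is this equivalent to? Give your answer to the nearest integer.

57

Mean equating: y = x + (M_Y − M_X) = 53 + (51 − 47) = 57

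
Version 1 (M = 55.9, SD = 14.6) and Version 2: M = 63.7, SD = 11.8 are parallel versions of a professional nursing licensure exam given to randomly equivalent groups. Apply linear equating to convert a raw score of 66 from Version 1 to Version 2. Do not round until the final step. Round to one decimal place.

71.9

Linear equating: y = (SD_Y/SD_X)(x − M_X) + M_Y
y = (11.8/14.6)(66 − 55.9) + 63.7
y = 0.808219 × 10.1 + 63.7 = 8.1630 + 63.7 = 71.9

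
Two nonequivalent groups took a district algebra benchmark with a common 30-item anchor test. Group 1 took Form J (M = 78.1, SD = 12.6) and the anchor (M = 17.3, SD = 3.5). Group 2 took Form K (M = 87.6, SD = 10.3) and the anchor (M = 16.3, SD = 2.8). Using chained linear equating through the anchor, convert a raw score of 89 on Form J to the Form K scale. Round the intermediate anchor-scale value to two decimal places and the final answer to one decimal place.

Form J → anchor (Group 1): v = (3.5/12.6)(89 − 78.1) + 17.3 = 20.33
anchor → Form K (Group 2): y = (10.3/2.8)(20.33 − 16.3) + 87.6 = 102.4

102.4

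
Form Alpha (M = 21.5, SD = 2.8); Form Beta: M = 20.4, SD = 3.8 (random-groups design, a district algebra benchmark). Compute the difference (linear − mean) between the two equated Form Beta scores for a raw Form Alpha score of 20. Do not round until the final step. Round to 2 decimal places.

Mean-equated: 20 + (20.4 − 21.5) = 18.90
Linear-equated: (3.8/2.8)(20 − 21.5) + 20.4 = 18.364
Difference = 18.364 − 18.90 = -0.54

-0.54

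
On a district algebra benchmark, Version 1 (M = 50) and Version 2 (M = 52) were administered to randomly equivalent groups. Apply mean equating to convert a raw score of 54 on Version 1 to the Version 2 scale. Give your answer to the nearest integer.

56

Mean equating: y = x + (M_Y − M_X) = 54 + (52 − 50) = 56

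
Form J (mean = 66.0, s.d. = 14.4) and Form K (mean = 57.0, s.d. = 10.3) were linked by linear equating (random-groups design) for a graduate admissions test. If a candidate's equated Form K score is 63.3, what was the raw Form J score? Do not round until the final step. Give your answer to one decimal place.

Invert y = (SD_Y/SD_X)(x − M_X) + M_Y:
x = (SD_X/SD_Y)(y − M_Y) + M_X = (14.4/10.3)(63.3 − 57.0) + 66.0
x = 1.398058 × 6.300 + 66.0 = 74.8

74.8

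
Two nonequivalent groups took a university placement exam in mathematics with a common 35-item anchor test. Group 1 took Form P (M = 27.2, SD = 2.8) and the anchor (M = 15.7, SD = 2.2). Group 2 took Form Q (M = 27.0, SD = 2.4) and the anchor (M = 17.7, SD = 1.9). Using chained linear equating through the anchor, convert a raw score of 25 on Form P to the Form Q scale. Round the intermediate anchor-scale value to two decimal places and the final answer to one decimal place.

22.3

Form P → anchor (Group 1): v = (2.2/2.8)(25 − 27.2) + 15.7 = 13.97
anchor → Form Q (Group 2): y = (2.4/1.9)(13.97 − 17.7) + 27.0 = 22.3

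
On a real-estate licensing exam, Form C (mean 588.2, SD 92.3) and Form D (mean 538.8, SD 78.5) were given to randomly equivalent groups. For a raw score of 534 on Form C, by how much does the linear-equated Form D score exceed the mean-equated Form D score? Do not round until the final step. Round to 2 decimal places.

8.10

Mean-equated: 534 + (538.8 − 588.2) = 484.60
Linear-equated: (78.5/92.3)(534 − 588.2) + 538.8 = 492.704
Difference = 492.704 − 484.60 = 8.10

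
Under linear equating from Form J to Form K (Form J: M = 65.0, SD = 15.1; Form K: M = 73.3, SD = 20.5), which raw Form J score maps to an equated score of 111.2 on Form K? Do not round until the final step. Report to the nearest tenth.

92.9

Invert y = (SD_Y/SD_X)(x − M_X) + M_Y:
x = (SD_X/SD_Y)(y − M_Y) + M_X = (15.1/20.5)(111.2 − 73.3) + 65.0
x = 0.736585 × 37.900 + 65.0 = 92.9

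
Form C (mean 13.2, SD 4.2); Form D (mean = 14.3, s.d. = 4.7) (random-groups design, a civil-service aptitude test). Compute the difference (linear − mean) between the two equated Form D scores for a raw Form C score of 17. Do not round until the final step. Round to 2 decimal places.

0.45

Mean-equated: 17 + (14.3 − 13.2) = 18.10
Linear-equated: (4.7/4.2)(17 − 13.2) + 14.3 = 18.552
Difference = 18.552 − 18.10 = 0.45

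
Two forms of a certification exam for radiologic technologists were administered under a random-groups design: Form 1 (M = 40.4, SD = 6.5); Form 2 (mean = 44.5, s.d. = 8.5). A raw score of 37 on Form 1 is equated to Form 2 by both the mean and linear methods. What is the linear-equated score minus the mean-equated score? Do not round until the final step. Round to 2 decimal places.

Mean-equated: 37 + (44.5 − 40.4) = 41.10
Linear-equated: (8.5/6.5)(37 − 40.4) + 44.5 = 40.054
Difference = 40.054 − 41.10 = -1.05

-1.05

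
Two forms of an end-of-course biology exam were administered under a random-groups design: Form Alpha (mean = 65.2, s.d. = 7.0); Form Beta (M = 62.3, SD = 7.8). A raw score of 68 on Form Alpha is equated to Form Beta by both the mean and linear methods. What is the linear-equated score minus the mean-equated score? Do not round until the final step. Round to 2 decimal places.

0.32

Mean-equated: 68 + (62.3 − 65.2) = 65.10
Linear-equated: (7.8/7.0)(68 − 65.2) + 62.3 = 65.420
Difference = 65.420 − 65.10 = 0.32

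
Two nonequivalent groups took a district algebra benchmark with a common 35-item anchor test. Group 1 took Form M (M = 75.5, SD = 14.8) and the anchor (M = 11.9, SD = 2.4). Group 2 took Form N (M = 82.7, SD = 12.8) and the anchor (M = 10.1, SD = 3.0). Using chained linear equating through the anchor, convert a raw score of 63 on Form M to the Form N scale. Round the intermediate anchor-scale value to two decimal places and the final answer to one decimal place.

81.7

Form M → anchor (Group 1): v = (2.4/14.8)(63 − 75.5) + 11.9 = 9.87
anchor → Form N (Group 2): y = (12.8/3.0)(9.87 − 10.1) + 82.7 = 81.7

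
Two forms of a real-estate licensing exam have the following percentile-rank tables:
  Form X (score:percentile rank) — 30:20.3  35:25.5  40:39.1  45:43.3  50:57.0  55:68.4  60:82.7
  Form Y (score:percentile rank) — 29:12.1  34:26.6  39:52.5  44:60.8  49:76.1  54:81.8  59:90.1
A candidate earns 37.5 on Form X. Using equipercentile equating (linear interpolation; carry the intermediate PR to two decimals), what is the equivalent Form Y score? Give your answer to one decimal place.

PR of 37.5 on Form X: 25.5 + (37.5 − 35)/(40 − 35) × (39.1 − 25.5) = 32.30
On Form Y, PR 32.30 falls between score 34 (PR 26.6) and 39 (PR 52.5).
Interpolate: 34 + (32.30 − 26.6)/(52.5 − 26.6) × (39 − 34) = 35.1

35.1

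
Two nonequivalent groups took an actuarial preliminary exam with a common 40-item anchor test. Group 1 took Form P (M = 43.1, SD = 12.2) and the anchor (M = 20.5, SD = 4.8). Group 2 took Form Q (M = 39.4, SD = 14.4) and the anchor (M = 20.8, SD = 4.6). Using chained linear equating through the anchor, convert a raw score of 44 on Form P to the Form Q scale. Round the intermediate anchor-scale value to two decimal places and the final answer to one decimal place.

Form P → anchor (Group 1): v = (4.8/12.2)(44 − 43.1) + 20.5 = 20.85
anchor → Form Q (Group 2): y = (14.4/4.6)(20.85 − 20.8) + 39.4 = 39.6

39.6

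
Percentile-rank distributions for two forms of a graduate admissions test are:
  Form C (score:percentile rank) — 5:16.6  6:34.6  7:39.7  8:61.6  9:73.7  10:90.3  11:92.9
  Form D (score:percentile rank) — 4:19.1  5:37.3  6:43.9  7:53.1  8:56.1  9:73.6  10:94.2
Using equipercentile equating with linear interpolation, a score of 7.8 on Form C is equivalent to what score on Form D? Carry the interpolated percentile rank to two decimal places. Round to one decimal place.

PR of 7.8 on Form C: 39.7 + (7.8 − 7)/(8 − 7) × (61.6 − 39.7) = 57.22
On Form D, PR 57.22 falls between score 8 (PR 56.1) and 9 (PR 73.6).
Interpolate: 8 + (57.22 − 56.1)/(73.6 − 56.1) × (9 − 8) = 8.1

8.1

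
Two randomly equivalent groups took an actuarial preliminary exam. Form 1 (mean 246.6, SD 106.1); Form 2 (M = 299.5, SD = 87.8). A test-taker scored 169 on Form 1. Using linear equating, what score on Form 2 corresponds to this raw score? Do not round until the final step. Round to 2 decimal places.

235.28

Linear equating: y = (SD_Y/SD_X)(x − M_X) + M_Y
y = (87.8/106.1)(169 − 246.6) + 299.5
y = 0.827521 × -77.6 + 299.5 = -64.2156 + 299.5 = 235.28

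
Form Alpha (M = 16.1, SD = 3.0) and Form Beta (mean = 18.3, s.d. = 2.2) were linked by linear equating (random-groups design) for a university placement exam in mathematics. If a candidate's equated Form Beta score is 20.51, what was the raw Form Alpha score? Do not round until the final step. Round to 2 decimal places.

Invert y = (SD_Y/SD_X)(x − M_X) + M_Y:
x = (SD_X/SD_Y)(y − M_Y) + M_X = (3.0/2.2)(20.51 − 18.3) + 16.1
x = 1.363636 × 2.210 + 16.1 = 19.11

19.11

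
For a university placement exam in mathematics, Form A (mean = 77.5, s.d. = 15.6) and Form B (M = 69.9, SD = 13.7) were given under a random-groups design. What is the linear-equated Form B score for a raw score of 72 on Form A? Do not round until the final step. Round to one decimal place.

65.1

Linear equating: y = (SD_Y/SD_X)(x − M_X) + M_Y
y = (13.7/15.6)(72 − 77.5) + 69.9
y = 0.878205 × -5.5 + 69.9 = -4.8301 + 69.9 = 65.1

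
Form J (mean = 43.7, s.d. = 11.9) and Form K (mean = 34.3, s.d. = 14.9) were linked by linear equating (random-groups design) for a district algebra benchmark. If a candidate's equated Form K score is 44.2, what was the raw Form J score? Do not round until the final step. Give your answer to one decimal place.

Invert y = (SD_Y/SD_X)(x − M_X) + M_Y:
x = (SD_X/SD_Y)(y − M_Y) + M_X = (11.9/14.9)(44.2 − 34.3) + 43.7
x = 0.798658 × 9.900 + 43.7 = 51.6

51.6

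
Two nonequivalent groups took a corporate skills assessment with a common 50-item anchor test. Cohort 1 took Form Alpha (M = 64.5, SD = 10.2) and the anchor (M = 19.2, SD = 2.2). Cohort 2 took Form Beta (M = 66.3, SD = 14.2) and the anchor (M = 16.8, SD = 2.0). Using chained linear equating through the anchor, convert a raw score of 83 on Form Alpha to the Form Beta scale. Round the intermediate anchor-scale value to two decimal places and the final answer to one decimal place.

111.7

Form Alpha → anchor (Cohort 1): v = (2.2/10.2)(83 − 64.5) + 19.2 = 23.19
anchor → Form Beta (Cohort 2): y = (14.2/2.0)(23.19 − 16.8) + 66.3 = 111.7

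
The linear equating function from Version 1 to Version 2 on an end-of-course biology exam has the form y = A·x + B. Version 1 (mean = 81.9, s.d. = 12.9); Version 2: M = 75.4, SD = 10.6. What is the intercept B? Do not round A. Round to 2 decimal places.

A = SD_Y / SD_X = 10.6 / 12.9 = 0.821705
B = M_Y − A·M_X = 75.4 − 0.821705 × 81.9 = 8.10

8.10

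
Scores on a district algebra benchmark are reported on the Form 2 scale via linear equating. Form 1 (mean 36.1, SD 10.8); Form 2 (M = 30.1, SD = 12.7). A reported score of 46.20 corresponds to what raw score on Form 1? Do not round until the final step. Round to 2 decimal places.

49.79

Invert y = (SD_Y/SD_X)(x − M_X) + M_Y:
x = (SD_X/SD_Y)(y − M_Y) + M_X = (10.8/12.7)(46.20 − 30.1) + 36.1
x = 0.850394 × 16.100 + 36.1 = 49.79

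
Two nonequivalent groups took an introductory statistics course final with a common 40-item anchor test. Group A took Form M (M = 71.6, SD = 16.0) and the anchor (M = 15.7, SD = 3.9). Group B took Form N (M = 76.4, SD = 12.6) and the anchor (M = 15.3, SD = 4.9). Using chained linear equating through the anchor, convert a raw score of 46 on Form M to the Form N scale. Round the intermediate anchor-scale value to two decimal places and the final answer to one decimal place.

Form M → anchor (Group A): v = (3.9/16.0)(46 − 71.6) + 15.7 = 9.46
anchor → Form N (Group B): y = (12.6/4.9)(9.46 − 15.3) + 76.4 = 61.4

61.4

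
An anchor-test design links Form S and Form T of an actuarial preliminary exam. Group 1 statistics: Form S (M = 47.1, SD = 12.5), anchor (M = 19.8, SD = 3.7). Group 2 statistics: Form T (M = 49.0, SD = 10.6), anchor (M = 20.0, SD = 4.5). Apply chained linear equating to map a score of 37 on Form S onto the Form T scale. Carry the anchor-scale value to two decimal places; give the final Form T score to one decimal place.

Form S → anchor (Group 1): v = (3.7/12.5)(37 − 47.1) + 19.8 = 16.81
anchor → Form T (Group 2): y = (10.6/4.5)(16.81 − 20.0) + 49.0 = 41.5

41.5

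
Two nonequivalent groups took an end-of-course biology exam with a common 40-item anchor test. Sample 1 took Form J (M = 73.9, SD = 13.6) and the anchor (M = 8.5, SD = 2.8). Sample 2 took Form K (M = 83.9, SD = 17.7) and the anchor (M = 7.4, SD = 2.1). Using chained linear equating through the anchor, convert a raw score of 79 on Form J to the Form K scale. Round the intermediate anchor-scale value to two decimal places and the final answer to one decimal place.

Form J → anchor (Sample 1): v = (2.8/13.6)(79 − 73.9) + 8.5 = 9.55
anchor → Form K (Sample 2): y = (17.7/2.1)(9.55 − 7.4) + 83.9 = 102.0

102.0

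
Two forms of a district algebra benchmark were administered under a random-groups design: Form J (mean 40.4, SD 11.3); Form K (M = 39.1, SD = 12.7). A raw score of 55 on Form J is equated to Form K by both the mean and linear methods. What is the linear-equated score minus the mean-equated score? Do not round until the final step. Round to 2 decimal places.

Mean-equated: 55 + (39.1 − 40.4) = 53.70
Linear-equated: (12.7/11.3)(55 − 40.4) + 39.1 = 55.509
Difference = 55.509 − 53.70 = 1.81

1.81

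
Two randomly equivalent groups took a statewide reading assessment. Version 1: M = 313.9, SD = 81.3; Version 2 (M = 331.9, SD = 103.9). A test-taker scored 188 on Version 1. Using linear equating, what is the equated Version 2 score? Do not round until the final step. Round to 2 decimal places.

Linear equating: y = (SD_Y/SD_X)(x − M_X) + M_Y
y = (103.9/81.3)(188 − 313.9) + 331.9
y = 1.277983 × -125.9 + 331.9 = -160.8980 + 331.9 = 171.00

171.00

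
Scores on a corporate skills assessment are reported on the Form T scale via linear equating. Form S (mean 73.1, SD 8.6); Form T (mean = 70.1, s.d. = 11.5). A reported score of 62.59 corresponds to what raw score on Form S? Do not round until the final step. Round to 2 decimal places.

Invert y = (SD_Y/SD_X)(x − M_X) + M_Y:
x = (SD_X/SD_Y)(y − M_Y) + M_X = (8.6/11.5)(62.59 − 70.1) + 73.1
x = 0.747826 × -7.510 + 73.1 = 67.48

67.48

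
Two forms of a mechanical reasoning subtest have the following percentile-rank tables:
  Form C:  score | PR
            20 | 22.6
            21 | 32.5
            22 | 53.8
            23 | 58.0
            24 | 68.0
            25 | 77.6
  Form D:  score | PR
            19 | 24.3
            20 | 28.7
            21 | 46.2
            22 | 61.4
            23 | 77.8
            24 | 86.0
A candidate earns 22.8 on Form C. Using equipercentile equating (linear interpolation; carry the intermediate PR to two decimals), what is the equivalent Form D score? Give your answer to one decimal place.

21.7

PR of 22.8 on Form C: 53.8 + (22.8 − 22)/(23 − 22) × (58.0 − 53.8) = 57.16
On Form D, PR 57.16 falls between score 21 (PR 46.2) and 22 (PR 61.4).
Interpolate: 21 + (57.16 − 46.2)/(61.4 − 46.2) × (22 − 21) = 21.7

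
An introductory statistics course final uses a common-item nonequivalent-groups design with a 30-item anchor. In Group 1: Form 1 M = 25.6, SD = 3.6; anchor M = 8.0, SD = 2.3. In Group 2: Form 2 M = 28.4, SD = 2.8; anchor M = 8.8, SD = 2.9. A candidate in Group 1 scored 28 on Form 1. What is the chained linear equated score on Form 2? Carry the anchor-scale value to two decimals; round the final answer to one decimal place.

Form 1 → anchor (Group 1): v = (2.3/3.6)(28 − 25.6) + 8.0 = 9.53
anchor → Form 2 (Group 2): y = (2.8/2.9)(9.53 − 8.8) + 28.4 = 29.1

29.1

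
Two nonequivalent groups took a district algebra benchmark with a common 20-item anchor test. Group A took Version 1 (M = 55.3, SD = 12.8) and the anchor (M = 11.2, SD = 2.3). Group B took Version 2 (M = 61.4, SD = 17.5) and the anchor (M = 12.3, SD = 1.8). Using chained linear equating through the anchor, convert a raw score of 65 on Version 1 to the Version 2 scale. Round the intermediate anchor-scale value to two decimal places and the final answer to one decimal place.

67.6

Version 1 → anchor (Group A): v = (2.3/12.8)(65 − 55.3) + 11.2 = 12.94
anchor → Version 2 (Group B): y = (17.5/1.8)(12.94 − 12.3) + 61.4 = 67.6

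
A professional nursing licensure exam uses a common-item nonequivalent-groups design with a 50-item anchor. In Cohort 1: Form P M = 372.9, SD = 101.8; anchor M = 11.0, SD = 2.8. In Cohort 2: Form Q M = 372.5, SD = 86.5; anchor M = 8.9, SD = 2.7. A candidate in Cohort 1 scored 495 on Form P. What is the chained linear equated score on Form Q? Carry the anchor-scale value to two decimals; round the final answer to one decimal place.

Form P → anchor (Cohort 1): v = (2.8/101.8)(495 − 372.9) + 11.0 = 14.36
anchor → Form Q (Cohort 2): y = (86.5/2.7)(14.36 − 8.9) + 372.5 = 547.4

547.4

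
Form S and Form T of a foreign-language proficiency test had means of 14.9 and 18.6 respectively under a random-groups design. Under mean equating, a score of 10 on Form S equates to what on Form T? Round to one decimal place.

Mean equating: y = x + (M_Y − M_X) = 10 + (18.6 − 14.9) = 13.7

13.7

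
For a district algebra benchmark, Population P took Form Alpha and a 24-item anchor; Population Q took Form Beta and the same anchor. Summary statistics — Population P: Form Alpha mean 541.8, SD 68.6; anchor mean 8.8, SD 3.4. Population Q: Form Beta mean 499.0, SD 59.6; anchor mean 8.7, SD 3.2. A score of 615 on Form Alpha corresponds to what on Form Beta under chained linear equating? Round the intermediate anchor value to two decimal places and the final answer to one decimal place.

568.5

Form Alpha → anchor (Population P): v = (3.4/68.6)(615 − 541.8) + 8.8 = 12.43
anchor → Form Beta (Population Q): y = (59.6/3.2)(12.43 − 8.7) + 499.0 = 568.5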